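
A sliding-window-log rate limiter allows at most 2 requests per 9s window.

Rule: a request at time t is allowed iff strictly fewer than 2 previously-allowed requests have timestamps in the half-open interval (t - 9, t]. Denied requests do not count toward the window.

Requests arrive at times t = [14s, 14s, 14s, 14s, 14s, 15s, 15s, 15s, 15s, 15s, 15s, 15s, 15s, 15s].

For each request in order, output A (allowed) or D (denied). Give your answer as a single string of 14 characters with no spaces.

Answer: AADDDDDDDDDDDD

Derivation:
Tracking allowed requests in the window:
  req#1 t=14s: ALLOW
  req#2 t=14s: ALLOW
  req#3 t=14s: DENY
  req#4 t=14s: DENY
  req#5 t=14s: DENY
  req#6 t=15s: DENY
  req#7 t=15s: DENY
  req#8 t=15s: DENY
  req#9 t=15s: DENY
  req#10 t=15s: DENY
  req#11 t=15s: DENY
  req#12 t=15s: DENY
  req#13 t=15s: DENY
  req#14 t=15s: DENY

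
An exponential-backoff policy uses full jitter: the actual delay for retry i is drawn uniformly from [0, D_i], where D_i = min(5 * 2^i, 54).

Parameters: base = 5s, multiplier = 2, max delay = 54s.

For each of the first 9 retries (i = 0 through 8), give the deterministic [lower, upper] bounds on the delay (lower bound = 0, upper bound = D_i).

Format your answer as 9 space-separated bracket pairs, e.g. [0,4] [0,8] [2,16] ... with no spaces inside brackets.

Computing bounds per retry:
  i=0: D_i=min(5*2^0,54)=5, bounds=[0,5]
  i=1: D_i=min(5*2^1,54)=10, bounds=[0,10]
  i=2: D_i=min(5*2^2,54)=20, bounds=[0,20]
  i=3: D_i=min(5*2^3,54)=40, bounds=[0,40]
  i=4: D_i=min(5*2^4,54)=54, bounds=[0,54]
  i=5: D_i=min(5*2^5,54)=54, bounds=[0,54]
  i=6: D_i=min(5*2^6,54)=54, bounds=[0,54]
  i=7: D_i=min(5*2^7,54)=54, bounds=[0,54]
  i=8: D_i=min(5*2^8,54)=54, bounds=[0,54]

Answer: [0,5] [0,10] [0,20] [0,40] [0,54] [0,54] [0,54] [0,54] [0,54]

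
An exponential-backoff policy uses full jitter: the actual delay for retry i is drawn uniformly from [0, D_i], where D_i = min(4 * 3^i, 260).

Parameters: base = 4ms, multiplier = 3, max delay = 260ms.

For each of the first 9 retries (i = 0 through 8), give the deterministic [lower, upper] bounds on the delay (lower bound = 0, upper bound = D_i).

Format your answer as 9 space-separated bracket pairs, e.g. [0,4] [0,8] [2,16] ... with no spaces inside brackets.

Computing bounds per retry:
  i=0: D_i=min(4*3^0,260)=4, bounds=[0,4]
  i=1: D_i=min(4*3^1,260)=12, bounds=[0,12]
  i=2: D_i=min(4*3^2,260)=36, bounds=[0,36]
  i=3: D_i=min(4*3^3,260)=108, bounds=[0,108]
  i=4: D_i=min(4*3^4,260)=260, bounds=[0,260]
  i=5: D_i=min(4*3^5,260)=260, bounds=[0,260]
  i=6: D_i=min(4*3^6,260)=260, bounds=[0,260]
  i=7: D_i=min(4*3^7,260)=260, bounds=[0,260]
  i=8: D_i=min(4*3^8,260)=260, bounds=[0,260]

Answer: [0,4] [0,12] [0,36] [0,108] [0,260] [0,260] [0,260] [0,260] [0,260]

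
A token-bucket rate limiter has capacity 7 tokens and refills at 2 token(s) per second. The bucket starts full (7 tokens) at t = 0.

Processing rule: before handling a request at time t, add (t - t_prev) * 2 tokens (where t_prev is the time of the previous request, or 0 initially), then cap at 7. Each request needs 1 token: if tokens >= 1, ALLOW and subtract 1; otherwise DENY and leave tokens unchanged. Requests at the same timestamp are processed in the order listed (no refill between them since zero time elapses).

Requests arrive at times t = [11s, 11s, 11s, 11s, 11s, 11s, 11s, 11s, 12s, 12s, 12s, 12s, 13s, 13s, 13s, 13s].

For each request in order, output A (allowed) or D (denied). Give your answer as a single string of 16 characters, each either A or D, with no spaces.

Answer: AAAAAAADAADDAADD

Derivation:
Simulating step by step:
  req#1 t=11s: ALLOW
  req#2 t=11s: ALLOW
  req#3 t=11s: ALLOW
  req#4 t=11s: ALLOW
  req#5 t=11s: ALLOW
  req#6 t=11s: ALLOW
  req#7 t=11s: ALLOW
  req#8 t=11s: DENY
  req#9 t=12s: ALLOW
  req#10 t=12s: ALLOW
  req#11 t=12s: DENY
  req#12 t=12s: DENY
  req#13 t=13s: ALLOW
  req#14 t=13s: ALLOW
  req#15 t=13s: DENY
  req#16 t=13s: DENY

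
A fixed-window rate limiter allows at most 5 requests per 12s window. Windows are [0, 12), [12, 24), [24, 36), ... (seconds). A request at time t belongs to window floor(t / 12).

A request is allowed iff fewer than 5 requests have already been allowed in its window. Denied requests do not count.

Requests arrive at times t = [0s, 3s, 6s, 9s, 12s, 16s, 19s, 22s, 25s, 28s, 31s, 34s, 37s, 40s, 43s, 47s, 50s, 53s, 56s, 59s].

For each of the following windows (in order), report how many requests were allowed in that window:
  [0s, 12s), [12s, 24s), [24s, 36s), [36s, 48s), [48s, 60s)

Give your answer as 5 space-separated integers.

Processing requests:
  req#1 t=0s (window 0): ALLOW
  req#2 t=3s (window 0): ALLOW
  req#3 t=6s (window 0): ALLOW
  req#4 t=9s (window 0): ALLOW
  req#5 t=12s (window 1): ALLOW
  req#6 t=16s (window 1): ALLOW
  req#7 t=19s (window 1): ALLOW
  req#8 t=22s (window 1): ALLOW
  req#9 t=25s (window 2): ALLOW
  req#10 t=28s (window 2): ALLOW
  req#11 t=31s (window 2): ALLOW
  req#12 t=34s (window 2): ALLOW
  req#13 t=37s (window 3): ALLOW
  req#14 t=40s (window 3): ALLOW
  req#15 t=43s (window 3): ALLOW
  req#16 t=47s (window 3): ALLOW
  req#17 t=50s (window 4): ALLOW
  req#18 t=53s (window 4): ALLOW
  req#19 t=56s (window 4): ALLOW
  req#20 t=59s (window 4): ALLOW

Allowed counts by window: 4 4 4 4 4

Answer: 4 4 4 4 4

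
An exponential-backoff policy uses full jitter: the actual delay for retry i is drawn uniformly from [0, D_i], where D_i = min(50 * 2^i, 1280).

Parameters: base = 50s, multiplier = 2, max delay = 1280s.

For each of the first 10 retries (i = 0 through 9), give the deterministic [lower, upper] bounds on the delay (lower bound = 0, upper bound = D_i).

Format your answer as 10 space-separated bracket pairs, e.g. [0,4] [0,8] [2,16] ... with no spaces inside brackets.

Computing bounds per retry:
  i=0: D_i=min(50*2^0,1280)=50, bounds=[0,50]
  i=1: D_i=min(50*2^1,1280)=100, bounds=[0,100]
  i=2: D_i=min(50*2^2,1280)=200, bounds=[0,200]
  i=3: D_i=min(50*2^3,1280)=400, bounds=[0,400]
  i=4: D_i=min(50*2^4,1280)=800, bounds=[0,800]
  i=5: D_i=min(50*2^5,1280)=1280, bounds=[0,1280]
  i=6: D_i=min(50*2^6,1280)=1280, bounds=[0,1280]
  i=7: D_i=min(50*2^7,1280)=1280, bounds=[0,1280]
  i=8: D_i=min(50*2^8,1280)=1280, bounds=[0,1280]
  i=9: D_i=min(50*2^9,1280)=1280, bounds=[0,1280]

Answer: [0,50] [0,100] [0,200] [0,400] [0,800] [0,1280] [0,1280] [0,1280] [0,1280] [0,1280]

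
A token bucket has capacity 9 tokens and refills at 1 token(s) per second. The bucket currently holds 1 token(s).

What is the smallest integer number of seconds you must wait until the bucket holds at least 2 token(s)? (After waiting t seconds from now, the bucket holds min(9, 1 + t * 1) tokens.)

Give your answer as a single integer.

Answer: 1

Derivation:
Need 1 + t * 1 >= 2, so t >= 1/1.
Smallest integer t = ceil(1/1) = 1.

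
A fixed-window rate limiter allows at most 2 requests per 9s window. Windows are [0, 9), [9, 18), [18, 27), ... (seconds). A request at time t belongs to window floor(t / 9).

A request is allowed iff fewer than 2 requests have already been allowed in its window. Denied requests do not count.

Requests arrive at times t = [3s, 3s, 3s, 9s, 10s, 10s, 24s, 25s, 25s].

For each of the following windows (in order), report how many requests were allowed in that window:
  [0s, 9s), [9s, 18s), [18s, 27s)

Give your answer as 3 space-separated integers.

Answer: 2 2 2

Derivation:
Processing requests:
  req#1 t=3s (window 0): ALLOW
  req#2 t=3s (window 0): ALLOW
  req#3 t=3s (window 0): DENY
  req#4 t=9s (window 1): ALLOW
  req#5 t=10s (window 1): ALLOW
  req#6 t=10s (window 1): DENY
  req#7 t=24s (window 2): ALLOW
  req#8 t=25s (window 2): ALLOW
  req#9 t=25s (window 2): DENY

Allowed counts by window: 2 2 2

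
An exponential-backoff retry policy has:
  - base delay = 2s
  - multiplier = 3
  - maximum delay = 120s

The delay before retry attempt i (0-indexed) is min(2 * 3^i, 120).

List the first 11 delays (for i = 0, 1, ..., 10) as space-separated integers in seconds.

Computing each delay:
  i=0: min(2*3^0, 120) = 2
  i=1: min(2*3^1, 120) = 6
  i=2: min(2*3^2, 120) = 18
  i=3: min(2*3^3, 120) = 54
  i=4: min(2*3^4, 120) = 120
  i=5: min(2*3^5, 120) = 120
  i=6: min(2*3^6, 120) = 120
  i=7: min(2*3^7, 120) = 120
  i=8: min(2*3^8, 120) = 120
  i=9: min(2*3^9, 120) = 120
  i=10: min(2*3^10, 120) = 120

Answer: 2 6 18 54 120 120 120 120 120 120 120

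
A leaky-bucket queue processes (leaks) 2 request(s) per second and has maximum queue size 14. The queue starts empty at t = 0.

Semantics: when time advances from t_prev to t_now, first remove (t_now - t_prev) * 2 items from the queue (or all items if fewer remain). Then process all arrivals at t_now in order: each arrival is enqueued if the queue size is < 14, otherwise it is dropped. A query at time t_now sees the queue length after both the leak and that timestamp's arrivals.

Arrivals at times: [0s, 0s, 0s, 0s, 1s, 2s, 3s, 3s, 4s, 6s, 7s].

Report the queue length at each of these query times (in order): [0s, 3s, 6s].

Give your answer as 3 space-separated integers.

Queue lengths at query times:
  query t=0s: backlog = 4
  query t=3s: backlog = 2
  query t=6s: backlog = 1

Answer: 4 2 1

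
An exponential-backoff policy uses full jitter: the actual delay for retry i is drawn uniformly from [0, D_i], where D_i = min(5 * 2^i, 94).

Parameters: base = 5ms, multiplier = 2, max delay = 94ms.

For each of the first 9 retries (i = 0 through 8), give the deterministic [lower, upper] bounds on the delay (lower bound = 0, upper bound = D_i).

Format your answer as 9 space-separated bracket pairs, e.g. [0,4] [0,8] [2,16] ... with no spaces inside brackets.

Answer: [0,5] [0,10] [0,20] [0,40] [0,80] [0,94] [0,94] [0,94] [0,94]

Derivation:
Computing bounds per retry:
  i=0: D_i=min(5*2^0,94)=5, bounds=[0,5]
  i=1: D_i=min(5*2^1,94)=10, bounds=[0,10]
  i=2: D_i=min(5*2^2,94)=20, bounds=[0,20]
  i=3: D_i=min(5*2^3,94)=40, bounds=[0,40]
  i=4: D_i=min(5*2^4,94)=80, bounds=[0,80]
  i=5: D_i=min(5*2^5,94)=94, bounds=[0,94]
  i=6: D_i=min(5*2^6,94)=94, bounds=[0,94]
  i=7: D_i=min(5*2^7,94)=94, bounds=[0,94]
  i=8: D_i=min(5*2^8,94)=94, bounds=[0,94]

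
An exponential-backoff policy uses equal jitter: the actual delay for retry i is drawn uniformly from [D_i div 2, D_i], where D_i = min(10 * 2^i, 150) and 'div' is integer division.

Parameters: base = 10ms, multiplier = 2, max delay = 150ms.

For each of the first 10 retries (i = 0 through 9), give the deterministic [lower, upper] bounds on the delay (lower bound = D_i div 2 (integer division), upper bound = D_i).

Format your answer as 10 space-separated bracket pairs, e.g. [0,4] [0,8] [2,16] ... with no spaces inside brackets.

Answer: [5,10] [10,20] [20,40] [40,80] [75,150] [75,150] [75,150] [75,150] [75,150] [75,150]

Derivation:
Computing bounds per retry:
  i=0: D_i=min(10*2^0,150)=10, bounds=[5,10]
  i=1: D_i=min(10*2^1,150)=20, bounds=[10,20]
  i=2: D_i=min(10*2^2,150)=40, bounds=[20,40]
  i=3: D_i=min(10*2^3,150)=80, bounds=[40,80]
  i=4: D_i=min(10*2^4,150)=150, bounds=[75,150]
  i=5: D_i=min(10*2^5,150)=150, bounds=[75,150]
  i=6: D_i=min(10*2^6,150)=150, bounds=[75,150]
  i=7: D_i=min(10*2^7,150)=150, bounds=[75,150]
  i=8: D_i=min(10*2^8,150)=150, bounds=[75,150]
  i=9: D_i=min(10*2^9,150)=150, bounds=[75,150]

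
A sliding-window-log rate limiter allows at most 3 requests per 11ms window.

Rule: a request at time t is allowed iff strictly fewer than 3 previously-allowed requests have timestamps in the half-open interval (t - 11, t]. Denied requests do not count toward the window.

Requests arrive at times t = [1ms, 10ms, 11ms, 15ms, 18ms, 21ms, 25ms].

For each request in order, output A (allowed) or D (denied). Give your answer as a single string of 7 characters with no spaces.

Tracking allowed requests in the window:
  req#1 t=1ms: ALLOW
  req#2 t=10ms: ALLOW
  req#3 t=11ms: ALLOW
  req#4 t=15ms: ALLOW
  req#5 t=18ms: DENY
  req#6 t=21ms: ALLOW
  req#7 t=25ms: ALLOW

Answer: AAAADAA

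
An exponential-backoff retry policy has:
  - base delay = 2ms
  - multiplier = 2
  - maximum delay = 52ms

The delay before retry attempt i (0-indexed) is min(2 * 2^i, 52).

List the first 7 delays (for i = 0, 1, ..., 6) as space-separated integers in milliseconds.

Answer: 2 4 8 16 32 52 52

Derivation:
Computing each delay:
  i=0: min(2*2^0, 52) = 2
  i=1: min(2*2^1, 52) = 4
  i=2: min(2*2^2, 52) = 8
  i=3: min(2*2^3, 52) = 16
  i=4: min(2*2^4, 52) = 32
  i=5: min(2*2^5, 52) = 52
  i=6: min(2*2^6, 52) = 52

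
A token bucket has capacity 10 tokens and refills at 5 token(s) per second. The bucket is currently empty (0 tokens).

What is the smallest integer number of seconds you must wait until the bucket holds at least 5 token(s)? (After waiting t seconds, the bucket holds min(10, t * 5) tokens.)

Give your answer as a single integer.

Answer: 1

Derivation:
Need t * 5 >= 5, so t >= 5/5.
Smallest integer t = ceil(5/5) = 1.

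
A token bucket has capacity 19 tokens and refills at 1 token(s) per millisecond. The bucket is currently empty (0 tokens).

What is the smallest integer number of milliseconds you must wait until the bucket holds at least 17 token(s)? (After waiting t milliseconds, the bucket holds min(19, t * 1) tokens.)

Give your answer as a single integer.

Need t * 1 >= 17, so t >= 17/1.
Smallest integer t = ceil(17/1) = 17.

Answer: 17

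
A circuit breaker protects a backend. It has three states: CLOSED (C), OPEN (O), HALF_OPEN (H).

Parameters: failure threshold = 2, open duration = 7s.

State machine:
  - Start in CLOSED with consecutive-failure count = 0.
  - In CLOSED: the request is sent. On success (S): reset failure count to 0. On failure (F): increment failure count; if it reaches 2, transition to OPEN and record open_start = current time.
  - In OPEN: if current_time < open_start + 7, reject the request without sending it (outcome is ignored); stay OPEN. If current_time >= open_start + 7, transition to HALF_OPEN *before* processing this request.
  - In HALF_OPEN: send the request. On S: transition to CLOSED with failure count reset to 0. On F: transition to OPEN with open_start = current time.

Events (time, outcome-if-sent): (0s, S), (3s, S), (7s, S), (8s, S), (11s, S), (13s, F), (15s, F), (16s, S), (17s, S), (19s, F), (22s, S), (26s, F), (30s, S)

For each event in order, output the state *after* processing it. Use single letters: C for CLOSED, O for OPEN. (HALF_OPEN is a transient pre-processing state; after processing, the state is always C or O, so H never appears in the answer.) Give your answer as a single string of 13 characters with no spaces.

State after each event:
  event#1 t=0s outcome=S: state=CLOSED
  event#2 t=3s outcome=S: state=CLOSED
  event#3 t=7s outcome=S: state=CLOSED
  event#4 t=8s outcome=S: state=CLOSED
  event#5 t=11s outcome=S: state=CLOSED
  event#6 t=13s outcome=F: state=CLOSED
  event#7 t=15s outcome=F: state=OPEN
  event#8 t=16s outcome=S: state=OPEN
  event#9 t=17s outcome=S: state=OPEN
  event#10 t=19s outcome=F: state=OPEN
  event#11 t=22s outcome=S: state=CLOSED
  event#12 t=26s outcome=F: state=CLOSED
  event#13 t=30s outcome=S: state=CLOSED

Answer: CCCCCCOOOOCCC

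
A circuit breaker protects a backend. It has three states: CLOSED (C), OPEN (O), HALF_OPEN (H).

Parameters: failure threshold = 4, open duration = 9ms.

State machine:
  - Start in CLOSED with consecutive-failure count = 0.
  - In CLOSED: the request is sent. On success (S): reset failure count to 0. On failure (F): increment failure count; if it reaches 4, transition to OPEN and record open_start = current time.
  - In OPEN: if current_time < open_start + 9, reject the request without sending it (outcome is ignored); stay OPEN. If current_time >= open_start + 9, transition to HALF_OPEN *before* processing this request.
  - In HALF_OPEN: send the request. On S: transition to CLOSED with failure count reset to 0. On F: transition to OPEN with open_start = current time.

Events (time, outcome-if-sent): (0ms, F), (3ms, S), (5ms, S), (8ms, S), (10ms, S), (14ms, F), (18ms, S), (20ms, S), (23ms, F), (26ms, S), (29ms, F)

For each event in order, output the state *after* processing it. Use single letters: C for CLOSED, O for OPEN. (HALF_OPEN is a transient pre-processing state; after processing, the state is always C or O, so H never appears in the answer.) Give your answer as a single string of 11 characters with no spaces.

State after each event:
  event#1 t=0ms outcome=F: state=CLOSED
  event#2 t=3ms outcome=S: state=CLOSED
  event#3 t=5ms outcome=S: state=CLOSED
  event#4 t=8ms outcome=S: state=CLOSED
  event#5 t=10ms outcome=S: state=CLOSED
  event#6 t=14ms outcome=F: state=CLOSED
  event#7 t=18ms outcome=S: state=CLOSED
  event#8 t=20ms outcome=S: state=CLOSED
  event#9 t=23ms outcome=F: state=CLOSED
  event#10 t=26ms outcome=S: state=CLOSED
  event#11 t=29ms outcome=F: state=CLOSED

Answer: CCCCCCCCCCC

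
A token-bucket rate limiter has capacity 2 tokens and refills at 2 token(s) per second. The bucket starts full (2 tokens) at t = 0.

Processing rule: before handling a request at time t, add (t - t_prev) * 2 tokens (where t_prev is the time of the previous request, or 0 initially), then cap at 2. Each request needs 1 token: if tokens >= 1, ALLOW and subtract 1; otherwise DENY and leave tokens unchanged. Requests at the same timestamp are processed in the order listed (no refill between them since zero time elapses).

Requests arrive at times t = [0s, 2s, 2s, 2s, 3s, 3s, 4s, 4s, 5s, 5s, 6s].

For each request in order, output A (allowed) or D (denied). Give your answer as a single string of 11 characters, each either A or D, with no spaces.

Simulating step by step:
  req#1 t=0s: ALLOW
  req#2 t=2s: ALLOW
  req#3 t=2s: ALLOW
  req#4 t=2s: DENY
  req#5 t=3s: ALLOW
  req#6 t=3s: ALLOW
  req#7 t=4s: ALLOW
  req#8 t=4s: ALLOW
  req#9 t=5s: ALLOW
  req#10 t=5s: ALLOW
  req#11 t=6s: ALLOW

Answer: AAADAAAAAAA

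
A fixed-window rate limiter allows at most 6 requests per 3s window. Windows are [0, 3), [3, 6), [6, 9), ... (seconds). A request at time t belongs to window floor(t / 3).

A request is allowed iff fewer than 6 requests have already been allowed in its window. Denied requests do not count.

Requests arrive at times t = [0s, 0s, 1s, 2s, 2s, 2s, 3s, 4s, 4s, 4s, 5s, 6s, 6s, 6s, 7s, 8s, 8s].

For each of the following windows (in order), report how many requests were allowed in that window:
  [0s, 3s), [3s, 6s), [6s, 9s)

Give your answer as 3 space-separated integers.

Answer: 6 5 6

Derivation:
Processing requests:
  req#1 t=0s (window 0): ALLOW
  req#2 t=0s (window 0): ALLOW
  req#3 t=1s (window 0): ALLOW
  req#4 t=2s (window 0): ALLOW
  req#5 t=2s (window 0): ALLOW
  req#6 t=2s (window 0): ALLOW
  req#7 t=3s (window 1): ALLOW
  req#8 t=4s (window 1): ALLOW
  req#9 t=4s (window 1): ALLOW
  req#10 t=4s (window 1): ALLOW
  req#11 t=5s (window 1): ALLOW
  req#12 t=6s (window 2): ALLOW
  req#13 t=6s (window 2): ALLOW
  req#14 t=6s (window 2): ALLOW
  req#15 t=7s (window 2): ALLOW
  req#16 t=8s (window 2): ALLOW
  req#17 t=8s (window 2): ALLOW

Allowed counts by window: 6 5 6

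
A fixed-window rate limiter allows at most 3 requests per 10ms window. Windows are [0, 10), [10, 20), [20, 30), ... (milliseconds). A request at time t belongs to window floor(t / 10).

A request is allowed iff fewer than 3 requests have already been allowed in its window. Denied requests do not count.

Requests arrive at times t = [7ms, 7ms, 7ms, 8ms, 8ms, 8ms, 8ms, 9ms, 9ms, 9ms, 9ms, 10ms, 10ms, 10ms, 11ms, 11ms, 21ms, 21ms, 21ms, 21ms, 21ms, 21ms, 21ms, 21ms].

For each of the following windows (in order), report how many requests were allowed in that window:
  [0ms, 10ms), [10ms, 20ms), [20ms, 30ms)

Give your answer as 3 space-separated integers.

Processing requests:
  req#1 t=7ms (window 0): ALLOW
  req#2 t=7ms (window 0): ALLOW
  req#3 t=7ms (window 0): ALLOW
  req#4 t=8ms (window 0): DENY
  req#5 t=8ms (window 0): DENY
  req#6 t=8ms (window 0): DENY
  req#7 t=8ms (window 0): DENY
  req#8 t=9ms (window 0): DENY
  req#9 t=9ms (window 0): DENY
  req#10 t=9ms (window 0): DENY
  req#11 t=9ms (window 0): DENY
  req#12 t=10ms (window 1): ALLOW
  req#13 t=10ms (window 1): ALLOW
  req#14 t=10ms (window 1): ALLOW
  req#15 t=11ms (window 1): DENY
  req#16 t=11ms (window 1): DENY
  req#17 t=21ms (window 2): ALLOW
  req#18 t=21ms (window 2): ALLOW
  req#19 t=21ms (window 2): ALLOW
  req#20 t=21ms (window 2): DENY
  req#21 t=21ms (window 2): DENY
  req#22 t=21ms (window 2): DENY
  req#23 t=21ms (window 2): DENY
  req#24 t=21ms (window 2): DENY

Allowed counts by window: 3 3 3

Answer: 3 3 3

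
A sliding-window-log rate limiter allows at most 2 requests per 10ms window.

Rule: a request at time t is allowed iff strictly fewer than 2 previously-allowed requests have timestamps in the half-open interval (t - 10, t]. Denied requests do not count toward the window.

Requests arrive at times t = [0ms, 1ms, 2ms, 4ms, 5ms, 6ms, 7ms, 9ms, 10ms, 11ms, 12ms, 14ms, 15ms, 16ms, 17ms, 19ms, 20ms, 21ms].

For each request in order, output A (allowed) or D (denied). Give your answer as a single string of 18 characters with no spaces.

Tracking allowed requests in the window:
  req#1 t=0ms: ALLOW
  req#2 t=1ms: ALLOW
  req#3 t=2ms: DENY
  req#4 t=4ms: DENY
  req#5 t=5ms: DENY
  req#6 t=6ms: DENY
  req#7 t=7ms: DENY
  req#8 t=9ms: DENY
  req#9 t=10ms: ALLOW
  req#10 t=11ms: ALLOW
  req#11 t=12ms: DENY
  req#12 t=14ms: DENY
  req#13 t=15ms: DENY
  req#14 t=16ms: DENY
  req#15 t=17ms: DENY
  req#16 t=19ms: DENY
  req#17 t=20ms: ALLOW
  req#18 t=21ms: ALLOW

Answer: AADDDDDDAADDDDDDAA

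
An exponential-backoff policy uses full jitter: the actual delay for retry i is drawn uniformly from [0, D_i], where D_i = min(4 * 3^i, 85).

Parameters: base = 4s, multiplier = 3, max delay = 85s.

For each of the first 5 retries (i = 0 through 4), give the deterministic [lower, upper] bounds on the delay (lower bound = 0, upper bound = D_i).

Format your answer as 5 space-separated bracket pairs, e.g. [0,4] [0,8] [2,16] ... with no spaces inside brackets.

Answer: [0,4] [0,12] [0,36] [0,85] [0,85]

Derivation:
Computing bounds per retry:
  i=0: D_i=min(4*3^0,85)=4, bounds=[0,4]
  i=1: D_i=min(4*3^1,85)=12, bounds=[0,12]
  i=2: D_i=min(4*3^2,85)=36, bounds=[0,36]
  i=3: D_i=min(4*3^3,85)=85, bounds=[0,85]
  i=4: D_i=min(4*3^4,85)=85, bounds=[0,85]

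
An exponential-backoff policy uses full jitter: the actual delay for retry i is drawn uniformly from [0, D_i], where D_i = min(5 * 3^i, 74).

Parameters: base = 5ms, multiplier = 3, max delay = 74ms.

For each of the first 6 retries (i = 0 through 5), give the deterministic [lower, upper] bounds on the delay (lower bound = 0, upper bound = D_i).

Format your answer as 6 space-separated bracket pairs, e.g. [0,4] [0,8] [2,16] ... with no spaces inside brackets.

Computing bounds per retry:
  i=0: D_i=min(5*3^0,74)=5, bounds=[0,5]
  i=1: D_i=min(5*3^1,74)=15, bounds=[0,15]
  i=2: D_i=min(5*3^2,74)=45, bounds=[0,45]
  i=3: D_i=min(5*3^3,74)=74, bounds=[0,74]
  i=4: D_i=min(5*3^4,74)=74, bounds=[0,74]
  i=5: D_i=min(5*3^5,74)=74, bounds=[0,74]

Answer: [0,5] [0,15] [0,45] [0,74] [0,74] [0,74]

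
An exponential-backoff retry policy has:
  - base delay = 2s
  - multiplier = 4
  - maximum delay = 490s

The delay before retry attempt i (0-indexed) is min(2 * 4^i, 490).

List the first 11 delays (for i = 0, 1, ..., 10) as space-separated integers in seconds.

Computing each delay:
  i=0: min(2*4^0, 490) = 2
  i=1: min(2*4^1, 490) = 8
  i=2: min(2*4^2, 490) = 32
  i=3: min(2*4^3, 490) = 128
  i=4: min(2*4^4, 490) = 490
  i=5: min(2*4^5, 490) = 490
  i=6: min(2*4^6, 490) = 490
  i=7: min(2*4^7, 490) = 490
  i=8: min(2*4^8, 490) = 490
  i=9: min(2*4^9, 490) = 490
  i=10: min(2*4^10, 490) = 490

Answer: 2 8 32 128 490 490 490 490 490 490 490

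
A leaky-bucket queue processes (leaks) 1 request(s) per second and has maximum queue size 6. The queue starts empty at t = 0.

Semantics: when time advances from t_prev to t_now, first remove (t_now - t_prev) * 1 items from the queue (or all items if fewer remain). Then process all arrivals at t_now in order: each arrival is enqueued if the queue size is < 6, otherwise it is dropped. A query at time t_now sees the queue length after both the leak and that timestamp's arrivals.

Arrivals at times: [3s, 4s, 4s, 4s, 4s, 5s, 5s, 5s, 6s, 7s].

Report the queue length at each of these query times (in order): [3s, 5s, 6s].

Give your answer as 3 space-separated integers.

Queue lengths at query times:
  query t=3s: backlog = 1
  query t=5s: backlog = 6
  query t=6s: backlog = 6

Answer: 1 6 6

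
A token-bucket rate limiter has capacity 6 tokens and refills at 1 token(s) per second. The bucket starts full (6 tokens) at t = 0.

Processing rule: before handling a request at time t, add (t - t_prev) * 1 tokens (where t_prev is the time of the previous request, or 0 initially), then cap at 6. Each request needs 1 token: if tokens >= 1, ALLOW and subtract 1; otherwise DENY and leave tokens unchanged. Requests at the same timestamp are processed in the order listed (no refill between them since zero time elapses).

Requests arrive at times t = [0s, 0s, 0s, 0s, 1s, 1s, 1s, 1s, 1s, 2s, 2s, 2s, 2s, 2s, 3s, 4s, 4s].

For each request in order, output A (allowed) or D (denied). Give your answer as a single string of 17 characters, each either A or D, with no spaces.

Answer: AAAAAAADDADDDDAAD

Derivation:
Simulating step by step:
  req#1 t=0s: ALLOW
  req#2 t=0s: ALLOW
  req#3 t=0s: ALLOW
  req#4 t=0s: ALLOW
  req#5 t=1s: ALLOW
  req#6 t=1s: ALLOW
  req#7 t=1s: ALLOW
  req#8 t=1s: DENY
  req#9 t=1s: DENY
  req#10 t=2s: ALLOW
  req#11 t=2s: DENY
  req#12 t=2s: DENY
  req#13 t=2s: DENY
  req#14 t=2s: DENY
  req#15 t=3s: ALLOW
  req#16 t=4s: ALLOW
  req#17 t=4s: DENY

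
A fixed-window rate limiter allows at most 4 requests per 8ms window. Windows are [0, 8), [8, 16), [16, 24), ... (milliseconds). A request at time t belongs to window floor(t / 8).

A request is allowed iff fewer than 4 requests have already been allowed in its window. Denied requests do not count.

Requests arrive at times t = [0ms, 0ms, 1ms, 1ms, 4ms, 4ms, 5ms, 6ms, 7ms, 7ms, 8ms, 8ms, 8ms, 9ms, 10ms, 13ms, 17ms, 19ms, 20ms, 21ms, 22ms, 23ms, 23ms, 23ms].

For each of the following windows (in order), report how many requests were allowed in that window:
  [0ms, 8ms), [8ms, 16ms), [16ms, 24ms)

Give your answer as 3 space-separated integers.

Answer: 4 4 4

Derivation:
Processing requests:
  req#1 t=0ms (window 0): ALLOW
  req#2 t=0ms (window 0): ALLOW
  req#3 t=1ms (window 0): ALLOW
  req#4 t=1ms (window 0): ALLOW
  req#5 t=4ms (window 0): DENY
  req#6 t=4ms (window 0): DENY
  req#7 t=5ms (window 0): DENY
  req#8 t=6ms (window 0): DENY
  req#9 t=7ms (window 0): DENY
  req#10 t=7ms (window 0): DENY
  req#11 t=8ms (window 1): ALLOW
  req#12 t=8ms (window 1): ALLOW
  req#13 t=8ms (window 1): ALLOW
  req#14 t=9ms (window 1): ALLOW
  req#15 t=10ms (window 1): DENY
  req#16 t=13ms (window 1): DENY
  req#17 t=17ms (window 2): ALLOW
  req#18 t=19ms (window 2): ALLOW
  req#19 t=20ms (window 2): ALLOW
  req#20 t=21ms (window 2): ALLOW
  req#21 t=22ms (window 2): DENY
  req#22 t=23ms (window 2): DENY
  req#23 t=23ms (window 2): DENY
  req#24 t=23ms (window 2): DENY

Allowed counts by window: 4 4 4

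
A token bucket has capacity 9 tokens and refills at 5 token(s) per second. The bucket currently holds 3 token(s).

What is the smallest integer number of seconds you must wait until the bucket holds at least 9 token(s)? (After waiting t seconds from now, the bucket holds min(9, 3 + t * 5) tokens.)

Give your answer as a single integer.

Need 3 + t * 5 >= 9, so t >= 6/5.
Smallest integer t = ceil(6/5) = 2.

Answer: 2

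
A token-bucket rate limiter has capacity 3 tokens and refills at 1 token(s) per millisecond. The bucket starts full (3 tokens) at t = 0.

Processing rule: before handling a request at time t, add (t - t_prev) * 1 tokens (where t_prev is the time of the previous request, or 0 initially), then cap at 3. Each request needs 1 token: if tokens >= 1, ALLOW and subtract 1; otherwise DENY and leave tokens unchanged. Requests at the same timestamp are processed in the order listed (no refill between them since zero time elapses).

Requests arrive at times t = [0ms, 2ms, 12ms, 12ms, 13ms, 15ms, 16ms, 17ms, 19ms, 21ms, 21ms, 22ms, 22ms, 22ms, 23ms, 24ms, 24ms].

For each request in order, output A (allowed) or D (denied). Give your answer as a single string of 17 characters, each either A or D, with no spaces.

Simulating step by step:
  req#1 t=0ms: ALLOW
  req#2 t=2ms: ALLOW
  req#3 t=12ms: ALLOW
  req#4 t=12ms: ALLOW
  req#5 t=13ms: ALLOW
  req#6 t=15ms: ALLOW
  req#7 t=16ms: ALLOW
  req#8 t=17ms: ALLOW
  req#9 t=19ms: ALLOW
  req#10 t=21ms: ALLOW
  req#11 t=21ms: ALLOW
  req#12 t=22ms: ALLOW
  req#13 t=22ms: ALLOW
  req#14 t=22ms: DENY
  req#15 t=23ms: ALLOW
  req#16 t=24ms: ALLOW
  req#17 t=24ms: DENY

Answer: AAAAAAAAAAAAADAAD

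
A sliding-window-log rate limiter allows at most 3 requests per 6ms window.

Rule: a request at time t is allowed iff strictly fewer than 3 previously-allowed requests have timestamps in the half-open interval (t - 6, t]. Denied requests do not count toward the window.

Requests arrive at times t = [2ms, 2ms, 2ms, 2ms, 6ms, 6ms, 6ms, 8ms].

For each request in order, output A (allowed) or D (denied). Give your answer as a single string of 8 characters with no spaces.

Tracking allowed requests in the window:
  req#1 t=2ms: ALLOW
  req#2 t=2ms: ALLOW
  req#3 t=2ms: ALLOW
  req#4 t=2ms: DENY
  req#5 t=6ms: DENY
  req#6 t=6ms: DENY
  req#7 t=6ms: DENY
  req#8 t=8ms: ALLOW

Answer: AAADDDDA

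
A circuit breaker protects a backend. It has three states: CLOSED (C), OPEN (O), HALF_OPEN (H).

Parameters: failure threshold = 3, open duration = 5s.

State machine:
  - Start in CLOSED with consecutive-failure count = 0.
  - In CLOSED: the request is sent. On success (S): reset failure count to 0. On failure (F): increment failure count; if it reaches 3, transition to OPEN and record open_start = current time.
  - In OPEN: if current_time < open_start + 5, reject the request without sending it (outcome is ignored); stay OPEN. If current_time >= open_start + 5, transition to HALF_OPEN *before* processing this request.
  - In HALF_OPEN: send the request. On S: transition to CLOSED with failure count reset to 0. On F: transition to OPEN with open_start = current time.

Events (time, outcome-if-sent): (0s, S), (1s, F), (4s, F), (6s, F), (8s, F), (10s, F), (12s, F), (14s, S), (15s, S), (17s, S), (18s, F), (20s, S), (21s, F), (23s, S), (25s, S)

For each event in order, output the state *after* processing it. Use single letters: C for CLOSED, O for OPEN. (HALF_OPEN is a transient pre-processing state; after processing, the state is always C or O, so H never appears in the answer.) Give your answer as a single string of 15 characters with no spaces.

State after each event:
  event#1 t=0s outcome=S: state=CLOSED
  event#2 t=1s outcome=F: state=CLOSED
  event#3 t=4s outcome=F: state=CLOSED
  event#4 t=6s outcome=F: state=OPEN
  event#5 t=8s outcome=F: state=OPEN
  event#6 t=10s outcome=F: state=OPEN
  event#7 t=12s outcome=F: state=OPEN
  event#8 t=14s outcome=S: state=OPEN
  event#9 t=15s outcome=S: state=OPEN
  event#10 t=17s outcome=S: state=CLOSED
  event#11 t=18s outcome=F: state=CLOSED
  event#12 t=20s outcome=S: state=CLOSED
  event#13 t=21s outcome=F: state=CLOSED
  event#14 t=23s outcome=S: state=CLOSED
  event#15 t=25s outcome=S: state=CLOSED

Answer: CCCOOOOOOCCCCCC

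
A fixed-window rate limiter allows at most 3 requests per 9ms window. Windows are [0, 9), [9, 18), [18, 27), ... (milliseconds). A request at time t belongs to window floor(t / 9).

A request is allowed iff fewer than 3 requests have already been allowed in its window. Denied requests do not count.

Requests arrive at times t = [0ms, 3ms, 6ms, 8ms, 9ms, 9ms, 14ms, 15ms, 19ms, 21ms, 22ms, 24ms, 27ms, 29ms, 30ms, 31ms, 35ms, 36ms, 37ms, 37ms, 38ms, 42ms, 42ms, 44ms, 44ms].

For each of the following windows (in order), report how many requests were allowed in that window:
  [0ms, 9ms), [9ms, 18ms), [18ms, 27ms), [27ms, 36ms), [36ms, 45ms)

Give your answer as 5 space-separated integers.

Answer: 3 3 3 3 3

Derivation:
Processing requests:
  req#1 t=0ms (window 0): ALLOW
  req#2 t=3ms (window 0): ALLOW
  req#3 t=6ms (window 0): ALLOW
  req#4 t=8ms (window 0): DENY
  req#5 t=9ms (window 1): ALLOW
  req#6 t=9ms (window 1): ALLOW
  req#7 t=14ms (window 1): ALLOW
  req#8 t=15ms (window 1): DENY
  req#9 t=19ms (window 2): ALLOW
  req#10 t=21ms (window 2): ALLOW
  req#11 t=22ms (window 2): ALLOW
  req#12 t=24ms (window 2): DENY
  req#13 t=27ms (window 3): ALLOW
  req#14 t=29ms (window 3): ALLOW
  req#15 t=30ms (window 3): ALLOW
  req#16 t=31ms (window 3): DENY
  req#17 t=35ms (window 3): DENY
  req#18 t=36ms (window 4): ALLOW
  req#19 t=37ms (window 4): ALLOW
  req#20 t=37ms (window 4): ALLOW
  req#21 t=38ms (window 4): DENY
  req#22 t=42ms (window 4): DENY
  req#23 t=42ms (window 4): DENY
  req#24 t=44ms (window 4): DENY
  req#25 t=44ms (window 4): DENY

Allowed counts by window: 3 3 3 3 3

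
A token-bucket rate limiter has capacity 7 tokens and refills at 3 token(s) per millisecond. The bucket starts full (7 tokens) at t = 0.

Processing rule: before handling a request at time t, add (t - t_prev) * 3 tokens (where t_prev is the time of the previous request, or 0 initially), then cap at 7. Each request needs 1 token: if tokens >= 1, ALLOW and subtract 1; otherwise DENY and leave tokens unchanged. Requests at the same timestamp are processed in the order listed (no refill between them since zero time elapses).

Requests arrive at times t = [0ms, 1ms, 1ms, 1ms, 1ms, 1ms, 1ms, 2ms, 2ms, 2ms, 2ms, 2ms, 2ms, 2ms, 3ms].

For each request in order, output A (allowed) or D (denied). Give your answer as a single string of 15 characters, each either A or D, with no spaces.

Answer: AAAAAAAAAAADDDA

Derivation:
Simulating step by step:
  req#1 t=0ms: ALLOW
  req#2 t=1ms: ALLOW
  req#3 t=1ms: ALLOW
  req#4 t=1ms: ALLOW
  req#5 t=1ms: ALLOW
  req#6 t=1ms: ALLOW
  req#7 t=1ms: ALLOW
  req#8 t=2ms: ALLOW
  req#9 t=2ms: ALLOW
  req#10 t=2ms: ALLOW
  req#11 t=2ms: ALLOW
  req#12 t=2ms: DENY
  req#13 t=2ms: DENY
  req#14 t=2ms: DENY
  req#15 t=3ms: ALLOW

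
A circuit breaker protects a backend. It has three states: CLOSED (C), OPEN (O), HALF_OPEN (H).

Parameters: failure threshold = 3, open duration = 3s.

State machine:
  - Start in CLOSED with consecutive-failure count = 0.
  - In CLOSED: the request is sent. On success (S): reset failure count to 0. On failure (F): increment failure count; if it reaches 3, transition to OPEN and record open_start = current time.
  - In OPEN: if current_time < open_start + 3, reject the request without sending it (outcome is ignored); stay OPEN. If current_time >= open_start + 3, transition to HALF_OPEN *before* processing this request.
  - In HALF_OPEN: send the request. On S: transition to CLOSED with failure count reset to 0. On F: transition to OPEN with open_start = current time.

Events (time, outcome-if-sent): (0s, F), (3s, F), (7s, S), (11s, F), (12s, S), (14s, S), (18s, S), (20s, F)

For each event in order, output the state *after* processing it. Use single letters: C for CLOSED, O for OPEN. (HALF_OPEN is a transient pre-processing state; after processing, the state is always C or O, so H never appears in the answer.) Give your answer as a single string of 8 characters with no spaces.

Answer: CCCCCCCC

Derivation:
State after each event:
  event#1 t=0s outcome=F: state=CLOSED
  event#2 t=3s outcome=F: state=CLOSED
  event#3 t=7s outcome=S: state=CLOSED
  event#4 t=11s outcome=F: state=CLOSED
  event#5 t=12s outcome=S: state=CLOSED
  event#6 t=14s outcome=S: state=CLOSED
  event#7 t=18s outcome=S: state=CLOSED
  event#8 t=20s outcome=F: state=CLOSED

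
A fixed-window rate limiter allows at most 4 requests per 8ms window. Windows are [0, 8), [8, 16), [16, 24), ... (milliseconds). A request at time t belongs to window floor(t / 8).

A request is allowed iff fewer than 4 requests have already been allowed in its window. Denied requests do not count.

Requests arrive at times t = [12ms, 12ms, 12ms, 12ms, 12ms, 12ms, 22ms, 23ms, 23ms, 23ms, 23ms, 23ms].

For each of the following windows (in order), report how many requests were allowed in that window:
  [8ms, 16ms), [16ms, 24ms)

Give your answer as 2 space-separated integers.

Answer: 4 4

Derivation:
Processing requests:
  req#1 t=12ms (window 1): ALLOW
  req#2 t=12ms (window 1): ALLOW
  req#3 t=12ms (window 1): ALLOW
  req#4 t=12ms (window 1): ALLOW
  req#5 t=12ms (window 1): DENY
  req#6 t=12ms (window 1): DENY
  req#7 t=22ms (window 2): ALLOW
  req#8 t=23ms (window 2): ALLOW
  req#9 t=23ms (window 2): ALLOW
  req#10 t=23ms (window 2): ALLOW
  req#11 t=23ms (window 2): DENY
  req#12 t=23ms (window 2): DENY

Allowed counts by window: 4 4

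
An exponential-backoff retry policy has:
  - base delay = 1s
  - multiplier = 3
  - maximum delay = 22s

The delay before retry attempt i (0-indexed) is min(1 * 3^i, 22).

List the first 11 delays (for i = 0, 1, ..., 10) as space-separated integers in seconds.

Answer: 1 3 9 22 22 22 22 22 22 22 22

Derivation:
Computing each delay:
  i=0: min(1*3^0, 22) = 1
  i=1: min(1*3^1, 22) = 3
  i=2: min(1*3^2, 22) = 9
  i=3: min(1*3^3, 22) = 22
  i=4: min(1*3^4, 22) = 22
  i=5: min(1*3^5, 22) = 22
  i=6: min(1*3^6, 22) = 22
  i=7: min(1*3^7, 22) = 22
  i=8: min(1*3^8, 22) = 22
  i=9: min(1*3^9, 22) = 22
  i=10: min(1*3^10, 22) = 22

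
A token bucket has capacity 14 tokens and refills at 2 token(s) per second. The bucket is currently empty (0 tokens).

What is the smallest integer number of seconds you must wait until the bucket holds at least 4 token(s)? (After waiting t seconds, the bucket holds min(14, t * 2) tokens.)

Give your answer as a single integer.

Need t * 2 >= 4, so t >= 4/2.
Smallest integer t = ceil(4/2) = 2.

Answer: 2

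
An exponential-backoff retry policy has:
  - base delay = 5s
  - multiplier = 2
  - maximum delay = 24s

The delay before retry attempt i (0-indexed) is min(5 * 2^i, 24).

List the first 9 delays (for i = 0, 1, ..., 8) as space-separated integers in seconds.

Computing each delay:
  i=0: min(5*2^0, 24) = 5
  i=1: min(5*2^1, 24) = 10
  i=2: min(5*2^2, 24) = 20
  i=3: min(5*2^3, 24) = 24
  i=4: min(5*2^4, 24) = 24
  i=5: min(5*2^5, 24) = 24
  i=6: min(5*2^6, 24) = 24
  i=7: min(5*2^7, 24) = 24
  i=8: min(5*2^8, 24) = 24

Answer: 5 10 20 24 24 24 24 24 24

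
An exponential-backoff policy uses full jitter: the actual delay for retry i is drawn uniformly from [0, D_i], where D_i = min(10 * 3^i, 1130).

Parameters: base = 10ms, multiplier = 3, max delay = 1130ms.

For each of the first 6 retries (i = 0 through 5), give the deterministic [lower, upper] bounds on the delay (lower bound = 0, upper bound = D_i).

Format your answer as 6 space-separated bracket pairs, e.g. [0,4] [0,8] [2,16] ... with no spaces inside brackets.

Computing bounds per retry:
  i=0: D_i=min(10*3^0,1130)=10, bounds=[0,10]
  i=1: D_i=min(10*3^1,1130)=30, bounds=[0,30]
  i=2: D_i=min(10*3^2,1130)=90, bounds=[0,90]
  i=3: D_i=min(10*3^3,1130)=270, bounds=[0,270]
  i=4: D_i=min(10*3^4,1130)=810, bounds=[0,810]
  i=5: D_i=min(10*3^5,1130)=1130, bounds=[0,1130]

Answer: [0,10] [0,30] [0,90] [0,270] [0,810] [0,1130]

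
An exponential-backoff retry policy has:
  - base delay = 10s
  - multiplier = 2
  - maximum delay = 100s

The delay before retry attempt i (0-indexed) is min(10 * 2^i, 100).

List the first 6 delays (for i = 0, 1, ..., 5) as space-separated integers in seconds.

Computing each delay:
  i=0: min(10*2^0, 100) = 10
  i=1: min(10*2^1, 100) = 20
  i=2: min(10*2^2, 100) = 40
  i=3: min(10*2^3, 100) = 80
  i=4: min(10*2^4, 100) = 100
  i=5: min(10*2^5, 100) = 100

Answer: 10 20 40 80 100 100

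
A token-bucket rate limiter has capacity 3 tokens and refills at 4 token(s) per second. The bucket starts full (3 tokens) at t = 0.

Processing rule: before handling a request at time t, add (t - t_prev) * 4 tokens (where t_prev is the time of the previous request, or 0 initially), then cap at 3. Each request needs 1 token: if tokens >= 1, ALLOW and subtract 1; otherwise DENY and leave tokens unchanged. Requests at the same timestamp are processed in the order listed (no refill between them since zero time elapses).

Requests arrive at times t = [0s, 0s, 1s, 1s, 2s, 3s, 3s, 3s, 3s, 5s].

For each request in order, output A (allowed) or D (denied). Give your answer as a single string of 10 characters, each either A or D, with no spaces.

Simulating step by step:
  req#1 t=0s: ALLOW
  req#2 t=0s: ALLOW
  req#3 t=1s: ALLOW
  req#4 t=1s: ALLOW
  req#5 t=2s: ALLOW
  req#6 t=3s: ALLOW
  req#7 t=3s: ALLOW
  req#8 t=3s: ALLOW
  req#9 t=3s: DENY
  req#10 t=5s: ALLOW

Answer: AAAAAAAADA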